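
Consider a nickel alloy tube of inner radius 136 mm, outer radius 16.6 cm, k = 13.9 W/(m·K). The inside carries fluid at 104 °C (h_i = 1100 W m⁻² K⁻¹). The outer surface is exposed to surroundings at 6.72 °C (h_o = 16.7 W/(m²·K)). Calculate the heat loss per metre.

Q' = 1600 W/m

Series thermal resistances, inner to outer:
  R'_conv,in = 1/(2πr h) = 1/(2π·0.136·1100) = 0.001064 m·K/W
  R'_nickel alloy = ln(0.166/0.136)/(2πk) = 0.1993/(2π·13.9) = 0.002282 m·K/W
  R'_conv,out = 1/(2πr h) = 1/(2π·0.166·16.7) = 0.05741 m·K/W
ΣR = 0.001064 + 0.002282 + 0.05741 = 0.06076 m·K/W
Q' = ΔT/ΣR = (104 °C − 6.72 °C)/0.06076 = 1600 W/m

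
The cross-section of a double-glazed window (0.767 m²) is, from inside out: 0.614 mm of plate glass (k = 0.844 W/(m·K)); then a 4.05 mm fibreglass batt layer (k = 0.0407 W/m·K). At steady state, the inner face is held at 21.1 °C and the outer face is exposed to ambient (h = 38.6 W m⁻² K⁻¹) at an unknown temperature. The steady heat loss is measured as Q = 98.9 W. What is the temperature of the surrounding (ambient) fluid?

Sum the resistances:
  R_plate glass = L/(kA) = 6.14×10^-4/(0.844·0.767) = 9.485×10^-4 K/W
  R_fibreglass batt = L/(kA) = 0.00405/(0.0407·0.767) = 0.1297 K/W
  R_conv,out = 1/(hA) = 1/(38.6·0.767) = 0.03378 K/W
ΣR = 0.1645 K/W
ΔT = Q·ΣR = 98.9 × 0.1645 = 16.27 K
Heat flows outward, so T_out = T_in − ΔT = 21.1 − 16.27 = 4.83 °C

T_out = 4.83 °C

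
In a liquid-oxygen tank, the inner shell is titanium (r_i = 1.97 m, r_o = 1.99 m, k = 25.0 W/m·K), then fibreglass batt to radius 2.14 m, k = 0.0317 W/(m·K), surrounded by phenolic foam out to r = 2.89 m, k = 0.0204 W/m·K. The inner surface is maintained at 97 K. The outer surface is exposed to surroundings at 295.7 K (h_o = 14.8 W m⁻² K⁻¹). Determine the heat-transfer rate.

Treat each layer as a resistance in series:
  R_titanium = (1/1.97 − 1/1.99)/(4πk) = 0.005102/(4π·25.0) = 1.624×10^-5 K/W
  R_fibreglass batt = (1/1.99 − 1/2.14)/(4πk) = 0.03522/(4π·0.0317) = 0.08842 K/W
  R_phenolic foam = (1/2.14 − 1/2.89)/(4πk) = 0.1213/(4π·0.0204) = 0.4731 K/W
  R_conv,out = 1/(4πr²h) = 1/(4π·2.89²·14.8) = 6.438×10^-4 K/W
ΣR = 1.624×10^-5 + 0.08842 + 0.4731 + 6.438×10^-4 = 0.5622 K/W
Q = ΔT/ΣR = (97 K − 295.7 K)/0.5622 = -353 W
(Negative Q ⇒ heat flows inward; heat gain = 353 W.)

Q = 353 W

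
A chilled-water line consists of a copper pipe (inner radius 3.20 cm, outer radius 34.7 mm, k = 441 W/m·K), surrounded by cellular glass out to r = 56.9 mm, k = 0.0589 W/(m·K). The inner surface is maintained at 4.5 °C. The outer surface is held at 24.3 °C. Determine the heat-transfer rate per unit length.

Q' = 14.8 W/m

Series thermal resistances, inner to outer:
  R'_copper = ln(0.0347/0.0320)/(2πk) = 0.08100/(2π·441) = 2.923×10^-5 m·K/W
  R'_cellular glass = ln(0.0569/0.0347)/(2πk) = 0.4946/(2π·0.0589) = 1.336 m·K/W
ΣR = 2.923×10^-5 + 1.336 = 1.336 m·K/W
Q' = ΔT/ΣR = (4.5 °C − 24.3 °C)/1.336 = -14.8 W/m
(Negative Q' ⇒ heat flows inward; heat gain = 14.8 W/m.)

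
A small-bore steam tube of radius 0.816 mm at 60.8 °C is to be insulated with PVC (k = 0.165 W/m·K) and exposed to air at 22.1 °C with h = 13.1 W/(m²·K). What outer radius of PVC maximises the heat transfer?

For a cylinder, r_cr = k_ins/h = 0.165/13.1 = 0.0126 m = 1.26 cm

r_cr = 1.26 cm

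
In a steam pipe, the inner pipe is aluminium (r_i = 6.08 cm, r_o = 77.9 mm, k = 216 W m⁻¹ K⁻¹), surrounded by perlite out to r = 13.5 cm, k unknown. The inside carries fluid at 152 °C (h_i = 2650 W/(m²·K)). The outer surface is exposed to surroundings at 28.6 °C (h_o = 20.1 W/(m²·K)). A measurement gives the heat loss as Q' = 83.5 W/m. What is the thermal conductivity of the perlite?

ΣR = ΔT/Q' = |152 − 28.6|/83.5 = 1.478 m·K/W
Known resistances:
  R'_conv,in = 1/(2πr h) = 1/(2π·0.0608·2650) = 9.878×10^-4 m·K/W
  R'_aluminium = ln(0.0779/0.0608)/(2πk) = 0.2478/(2π·216) = 1.826×10^-4 m·K/W
  R'_conv,out = 1/(2πr h) = 1/(2π·0.135·20.1) = 0.05865 m·K/W
R_perlite = ΣR − ΣR_known = 1.478 − 0.05982 = 1.418 m·K/W
ln(r₂/r₁)/(2πk) = 1.418 ⇒ k = 0.5498/(2π·1.418) = 0.0617 W/m·K

k = 0.0617 W/m·K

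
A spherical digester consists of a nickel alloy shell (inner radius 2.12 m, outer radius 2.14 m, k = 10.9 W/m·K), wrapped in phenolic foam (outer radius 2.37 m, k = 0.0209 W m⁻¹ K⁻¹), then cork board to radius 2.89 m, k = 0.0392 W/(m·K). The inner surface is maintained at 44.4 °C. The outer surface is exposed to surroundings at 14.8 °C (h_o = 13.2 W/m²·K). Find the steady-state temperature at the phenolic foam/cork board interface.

Treat each layer as a resistance in series:
  R_nickel alloy = (1/2.12 − 1/2.14)/(4πk) = 0.004408/(4π·10.9) = 3.218×10^-5 K/W
  R_phenolic foam = (1/2.14 − 1/2.37)/(4πk) = 0.04535/(4π·0.0209) = 0.1727 K/W
  R_cork board = (1/2.37 − 1/2.89)/(4πk) = 0.07592/(4π·0.0392) = 0.1541 K/W
  R_conv,out = 1/(4πr²h) = 1/(4π·2.89²·13.2) = 7.218×10^-4 K/W
ΣR = 3.218×10^-5 + 0.1727 + 0.1541 + 7.218×10^-4 = 0.3276 K/W
Q = ΔT/ΣR = (44.4 °C − 14.8 °C)/0.3276 = 90.35 W
From the inner boundary to the phenolic foam/cork board interface, ΣR_partial = 0.1727 K/W.
T_interface = T_in − Q·ΣR_partial = 44.4 °C − (90.35)(0.1727) = 28.8 °C

T = 28.8 °C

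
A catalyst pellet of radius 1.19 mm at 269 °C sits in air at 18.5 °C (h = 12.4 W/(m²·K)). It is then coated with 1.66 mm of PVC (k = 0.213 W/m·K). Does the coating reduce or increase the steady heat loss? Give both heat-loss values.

increases: 0.0553 → 0.257 W

Critical radius for a sphere: r_cr = 2k/h = 0.0344 m = 3.44 cm.
Outer radius after coating: r₂ = 0.00119 + 0.00166 = 0.00285 m.
Since r₁ < r_cr and r₂ ≤ r_cr, the coating moves toward the maximum at r_cr — heat loss rises.
Bare: R = 1/(4πr₁²h) = 4532 K/W; Q = 250.5/4532 = 0.0553 W.
Coated: R = R_cond + R_conv = 973.0 K/W; Q = 250.5/973.0 = 0.257 W.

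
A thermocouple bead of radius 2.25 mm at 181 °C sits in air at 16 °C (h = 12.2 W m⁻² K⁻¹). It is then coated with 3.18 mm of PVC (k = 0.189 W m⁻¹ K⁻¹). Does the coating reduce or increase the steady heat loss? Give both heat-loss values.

increases: 0.128 → 0.499 W

Critical radius for a sphere: r_cr = 2k/h = 0.0310 m = 3.10 cm.
Outer radius after coating: r₂ = 0.00225 + 0.00318 = 0.00543 m.
Since r₁ < r_cr and r₂ ≤ r_cr, the coating moves toward the maximum at r_cr — heat loss rises.
Bare: R = 1/(4πr₁²h) = 1288 K/W; Q = 165/1288 = 0.128 W.
Coated: R = R_cond + R_conv = 330.8 K/W; Q = 165/330.8 = 0.499 W.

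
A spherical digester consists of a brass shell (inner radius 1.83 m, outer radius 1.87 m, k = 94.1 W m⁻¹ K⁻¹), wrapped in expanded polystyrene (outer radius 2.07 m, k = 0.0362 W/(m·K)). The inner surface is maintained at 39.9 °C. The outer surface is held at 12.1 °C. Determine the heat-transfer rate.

Q = 245 W

Treat each layer as a resistance in series:
  R_brass = (1/1.83 − 1/1.87)/(4πk) = 0.01169/(4π·94.1) = 9.885×10^-6 K/W
  R_expanded polystyrene = (1/1.87 − 1/2.07)/(4πk) = 0.05167/(4π·0.0362) = 0.1136 K/W
ΣR = 9.885×10^-6 + 0.1136 = 0.1136 K/W
Q = ΔT/ΣR = (39.9 °C − 12.1 °C)/0.1136 = 245 W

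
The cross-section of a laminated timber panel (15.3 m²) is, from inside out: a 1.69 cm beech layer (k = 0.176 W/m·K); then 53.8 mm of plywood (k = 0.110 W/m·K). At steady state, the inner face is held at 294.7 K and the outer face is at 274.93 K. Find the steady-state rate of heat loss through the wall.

Resistance network (inner→outer):
  R_beech = L/(kA) = 0.0169/(0.176·15.3) = 0.006276 K/W
  R_plywood = L/(kA) = 0.0538/(0.110·15.3) = 0.03197 K/W
ΣR = 0.006276 + 0.03197 = 0.03825 K/W
Q = ΔT/ΣR = (294.7 K − 274.93 K)/0.03825 = 517 W

Q = 517 W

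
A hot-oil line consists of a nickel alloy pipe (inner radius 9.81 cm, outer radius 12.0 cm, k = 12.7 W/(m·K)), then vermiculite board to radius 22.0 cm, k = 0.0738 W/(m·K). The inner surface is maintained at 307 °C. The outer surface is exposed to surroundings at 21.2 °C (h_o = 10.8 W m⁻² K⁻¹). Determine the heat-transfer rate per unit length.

Q' = 208 W/m

Resistance network (inner→outer):
  R'_nickel alloy = ln(0.120/0.0981)/(2πk) = 0.2015/(2π·12.7) = 0.002525 m·K/W
  R'_vermiculite board = ln(0.220/0.120)/(2πk) = 0.6061/(2π·0.0738) = 1.307 m·K/W
  R'_conv,out = 1/(2πr h) = 1/(2π·0.220·10.8) = 0.06698 m·K/W
ΣR = 0.002525 + 1.307 + 0.06698 = 1.377 m·K/W
Q' = ΔT/ΣR = (307 °C − 21.2 °C)/1.377 = 208 W/m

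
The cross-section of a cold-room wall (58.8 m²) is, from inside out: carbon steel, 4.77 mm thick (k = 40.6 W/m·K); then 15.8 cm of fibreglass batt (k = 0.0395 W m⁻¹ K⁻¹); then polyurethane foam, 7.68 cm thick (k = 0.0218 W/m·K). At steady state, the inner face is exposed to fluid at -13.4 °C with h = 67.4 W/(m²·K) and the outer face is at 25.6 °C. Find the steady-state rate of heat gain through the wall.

Resistance network (inner→outer):
  R_conv,in = 1/(hA) = 1/(67.4·58.8) = 2.523×10^-4 K/W
  R_carbon steel = L/(kA) = 0.00477/(40.6·58.8) = 1.998×10^-6 K/W
  R_fibreglass batt = L/(kA) = 0.158/(0.0395·58.8) = 0.06803 K/W
  R_polyurethane foam = L/(kA) = 0.0768/(0.0218·58.8) = 0.05991 K/W
ΣR = 2.523×10^-4 + 1.998×10^-6 + 0.06803 + 0.05991 = 0.1282 K/W
Q = ΔT/ΣR = (-13.4 °C − 25.6 °C)/0.1282 = -304 W
(Negative Q ⇒ heat flows inward; heat gain = 304 W.)

Q = 304 W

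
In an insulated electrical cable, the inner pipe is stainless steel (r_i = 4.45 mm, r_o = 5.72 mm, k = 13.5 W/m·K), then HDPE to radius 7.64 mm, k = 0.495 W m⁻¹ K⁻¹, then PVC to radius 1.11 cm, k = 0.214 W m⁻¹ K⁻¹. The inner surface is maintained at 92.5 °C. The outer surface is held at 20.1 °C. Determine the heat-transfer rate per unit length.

Series thermal resistances, inner to outer:
  R'_stainless steel = ln(0.00572/0.00445)/(2πk) = 0.2511/(2π·13.5) = 0.002960 m·K/W
  R'_HDPE = ln(0.00764/0.00572)/(2πk) = 0.2894/(2π·0.495) = 0.09306 m·K/W
  R'_PVC = ln(0.0111/0.00764)/(2πk) = 0.3735/(2π·0.214) = 0.2778 m·K/W
ΣR = 0.002960 + 0.09306 + 0.2778 = 0.3738 m·K/W
Q' = ΔT/ΣR = (92.5 °C − 20.1 °C)/0.3738 = 194 W/m

Q' = 194 W/m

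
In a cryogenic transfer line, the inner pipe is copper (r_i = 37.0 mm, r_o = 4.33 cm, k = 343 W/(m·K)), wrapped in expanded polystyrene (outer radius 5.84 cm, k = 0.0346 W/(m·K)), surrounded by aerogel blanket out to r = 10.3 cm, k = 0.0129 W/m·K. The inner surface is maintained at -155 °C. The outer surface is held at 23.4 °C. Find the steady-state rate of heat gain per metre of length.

Q' = 21.3 W/m

Resistance network (inner→outer):
  R'_copper = ln(0.0433/0.0370)/(2πk) = 0.1572/(2π·343) = 7.296×10^-5 m·K/W
  R'_expanded polystyrene = ln(0.0584/0.0433)/(2πk) = 0.2992/(2π·0.0346) = 1.376 m·K/W
  R'_aerogel blanket = ln(0.103/0.0584)/(2πk) = 0.5674/(2π·0.0129) = 7.001 m·K/W
ΣR = 7.296×10^-5 + 1.376 + 7.001 = 8.377 m·K/W
Q' = ΔT/ΣR = (-155 °C − 23.4 °C)/8.377 = -21.3 W/m
(Negative Q' ⇒ heat flows inward; heat gain = 21.3 W/m.)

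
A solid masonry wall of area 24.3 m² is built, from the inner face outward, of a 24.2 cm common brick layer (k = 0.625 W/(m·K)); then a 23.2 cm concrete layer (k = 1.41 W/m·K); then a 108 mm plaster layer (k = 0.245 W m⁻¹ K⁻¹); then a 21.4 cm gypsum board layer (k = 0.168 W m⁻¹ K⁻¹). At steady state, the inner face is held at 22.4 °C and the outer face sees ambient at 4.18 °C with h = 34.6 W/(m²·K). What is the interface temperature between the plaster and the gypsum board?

Resistance network (inner→outer):
  R_common brick = L/(kA) = 0.242/(0.625·24.3) = 0.01593 K/W
  R_concrete = L/(kA) = 0.232/(1.41·24.3) = 0.006771 K/W
  R_plaster = L/(kA) = 0.108/(0.245·24.3) = 0.01814 K/W
  R_gypsum board = L/(kA) = 0.214/(0.168·24.3) = 0.05242 K/W
  R_conv,out = 1/(hA) = 1/(34.6·24.3) = 0.001189 K/W
ΣR = 0.01593 + 0.006771 + 0.01814 + 0.05242 + 0.001189 = 0.09445 K/W
Q = ΔT/ΣR = (22.4 °C − 4.18 °C)/0.09445 = 192.9 W
From the inner boundary to the plaster/gypsum board interface, ΣR_partial = 0.04084 K/W.
T_interface = T_in − Q·ΣR_partial = 22.4 °C − (192.9)(0.04084) = 14.5 °C

T = 14.5 °C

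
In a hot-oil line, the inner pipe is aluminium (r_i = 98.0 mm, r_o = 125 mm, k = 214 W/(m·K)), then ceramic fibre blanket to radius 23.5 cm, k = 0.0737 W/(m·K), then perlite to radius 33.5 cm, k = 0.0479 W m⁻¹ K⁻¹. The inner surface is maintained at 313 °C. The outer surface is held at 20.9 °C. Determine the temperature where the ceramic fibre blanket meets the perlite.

Series thermal resistances, inner to outer:
  R'_aluminium = ln(0.125/0.0980)/(2πk) = 0.2433/(2π·214) = 1.810×10^-4 m·K/W
  R'_ceramic fibre blanket = ln(0.235/0.125)/(2πk) = 0.6313/(2π·0.0737) = 1.363 m·K/W
  R'_perlite = ln(0.335/0.235)/(2πk) = 0.3545/(2π·0.0479) = 1.178 m·K/W
ΣR = 1.810×10^-4 + 1.363 + 1.178 = 2.541 m·K/W
Q' = ΔT/ΣR = (313 °C − 20.9 °C)/2.541 = 115.0 W/m
From the inner boundary to the ceramic fibre blanket/perlite interface, ΣR_partial = 1.363 m·K/W.
T_interface = T_in − Q'·ΣR_partial = 313 °C − (115.0)(1.363) = 156 °C

T = 156 °C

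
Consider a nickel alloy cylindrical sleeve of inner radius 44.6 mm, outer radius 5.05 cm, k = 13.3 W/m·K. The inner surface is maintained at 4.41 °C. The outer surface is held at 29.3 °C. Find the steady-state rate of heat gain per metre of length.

Q' = 16700 W/m

Q' = 2πk·ΔT/ln(r₂/r₁) = 2π × 13.3 × 24.89 / ln(0.0505/0.0446) = 16700 W/m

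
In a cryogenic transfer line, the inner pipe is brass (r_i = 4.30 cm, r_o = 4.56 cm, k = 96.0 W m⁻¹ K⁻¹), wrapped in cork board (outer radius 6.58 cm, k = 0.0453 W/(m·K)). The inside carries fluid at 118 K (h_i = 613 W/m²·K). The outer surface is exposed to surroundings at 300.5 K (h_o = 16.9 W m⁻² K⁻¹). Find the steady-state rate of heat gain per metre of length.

Treat each layer as a resistance in series:
  R'_conv,in = 1/(2πr h) = 1/(2π·0.0430·613) = 0.006038 m·K/W
  R'_brass = ln(0.0456/0.0430)/(2πk) = 0.05871/(2π·96.0) = 9.733×10^-5 m·K/W
  R'_cork board = ln(0.0658/0.0456)/(2πk) = 0.3667/(2π·0.0453) = 1.288 m·K/W
  R'_conv,out = 1/(2πr h) = 1/(2π·0.0658·16.9) = 0.1431 m·K/W
ΣR = 0.006038 + 9.733×10^-5 + 1.288 + 0.1431 = 1.437 m·K/W
Q' = ΔT/ΣR = (118 K − 300.5 K)/1.437 = -127 W/m
(Negative Q' ⇒ heat flows inward; heat gain = 127 W/m.)

Q' = 127 W/m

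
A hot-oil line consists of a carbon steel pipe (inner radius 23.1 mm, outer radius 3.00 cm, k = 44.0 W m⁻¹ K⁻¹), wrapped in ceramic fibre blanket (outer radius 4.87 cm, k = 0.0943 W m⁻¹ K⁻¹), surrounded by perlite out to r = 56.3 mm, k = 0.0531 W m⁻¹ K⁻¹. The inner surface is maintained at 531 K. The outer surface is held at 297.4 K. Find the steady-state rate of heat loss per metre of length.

Resistance network (inner→outer):
  R'_carbon steel = ln(0.0300/0.0231)/(2πk) = 0.2614/(2π·44.0) = 9.454×10^-4 m·K/W
  R'_ceramic fibre blanket = ln(0.0487/0.0300)/(2πk) = 0.4845/(2π·0.0943) = 0.8177 m·K/W
  R'_perlite = ln(0.0563/0.0487)/(2πk) = 0.1450/(2π·0.0531) = 0.4347 m·K/W
ΣR = 9.454×10^-4 + 0.8177 + 0.4347 = 1.253 m·K/W
Q' = ΔT/ΣR = (531 K − 297.4 K)/1.253 = 186 W/m

Q' = 186 W/m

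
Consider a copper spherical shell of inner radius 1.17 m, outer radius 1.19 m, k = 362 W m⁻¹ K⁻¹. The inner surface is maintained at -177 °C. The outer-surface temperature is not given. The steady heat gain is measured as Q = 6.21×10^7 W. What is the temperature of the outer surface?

Sum the resistances:
  R_copper = (1/1.17 − 1/1.19)/(4πk) = 0.01436/(4π·362) = 3.158×10^-6 K/W
ΣR = 3.158×10^-6 K/W
ΔT = Q·ΣR = 6.21×10^7 × 3.158×10^-6 = 196.1 K
Heat flows inward, so T_out = T_in + ΔT = -177 + 196.1 = 19.1 °C

T_out = 19.1 °C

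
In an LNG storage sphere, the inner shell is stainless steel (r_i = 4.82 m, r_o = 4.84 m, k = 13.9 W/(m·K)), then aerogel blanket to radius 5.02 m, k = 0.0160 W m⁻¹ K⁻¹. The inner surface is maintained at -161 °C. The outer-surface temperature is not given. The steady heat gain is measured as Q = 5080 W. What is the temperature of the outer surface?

T_out = 26.2 °C

Series resistances:
  R_stainless steel = (1/4.82 − 1/4.84)/(4πk) = 8.573×10^-4/(4π·13.9) = 4.908×10^-6 K/W
  R_aerogel blanket = (1/4.84 − 1/5.02)/(4πk) = 0.007408/(4π·0.0160) = 0.03685 K/W
ΣR = 0.03685 K/W
ΔT = Q·ΣR = 5080 × 0.03685 = 187.2 K
Heat flows inward, so T_out = T_in + ΔT = -161 + 187.2 = 26.2 °C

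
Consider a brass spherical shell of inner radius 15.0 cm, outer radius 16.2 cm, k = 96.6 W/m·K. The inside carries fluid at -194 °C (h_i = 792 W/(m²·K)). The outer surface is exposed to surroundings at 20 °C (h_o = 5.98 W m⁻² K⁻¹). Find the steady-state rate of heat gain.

Q = 418 W

Series thermal resistances, inner to outer:
  R_conv,in = 1/(4πr²h) = 1/(4π·0.150²·792) = 0.004466 K/W
  R_brass = (1/0.150 − 1/0.162)/(4πk) = 0.4938/(4π·96.6) = 4.068×10^-4 K/W
  R_conv,out = 1/(4πr²h) = 1/(4π·0.162²·5.98) = 0.5071 K/W
ΣR = 0.004466 + 4.068×10^-4 + 0.5071 = 0.5120 K/W
Q = ΔT/ΣR = (-194 °C − 20 °C)/0.5120 = -418 W
(Negative Q ⇒ heat flows inward; heat gain = 418 W.)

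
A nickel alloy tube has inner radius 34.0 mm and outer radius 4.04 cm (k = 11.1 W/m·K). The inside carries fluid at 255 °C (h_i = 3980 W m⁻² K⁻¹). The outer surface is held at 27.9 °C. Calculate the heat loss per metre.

Resistance network (inner→outer):
  R'_conv,in = 1/(2πr h) = 1/(2π·0.0340·3980) = 0.001176 m·K/W
  R'_nickel alloy = ln(0.0404/0.0340)/(2πk) = 0.1725/(2π·11.1) = 0.002473 m·K/W
ΣR = 0.001176 + 0.002473 = 0.003649 m·K/W
Q' = ΔT/ΣR = (255 °C − 27.9 °C)/0.003649 = 62200 W/m

Q' = 62.2 kW/m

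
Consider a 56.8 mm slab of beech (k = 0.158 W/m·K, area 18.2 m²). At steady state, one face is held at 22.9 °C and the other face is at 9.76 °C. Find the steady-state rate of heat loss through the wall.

Q = kA·ΔT/L = 0.158 × 18.2 × |22.9 °C − 9.76 °C| / 0.0568 = 665 W

Q = 665 W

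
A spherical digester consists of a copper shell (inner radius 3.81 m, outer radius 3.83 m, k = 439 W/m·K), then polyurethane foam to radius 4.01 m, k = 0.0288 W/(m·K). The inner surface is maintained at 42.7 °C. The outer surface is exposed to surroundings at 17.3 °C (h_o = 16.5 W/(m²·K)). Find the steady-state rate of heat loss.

Q = 777 W

Series thermal resistances, inner to outer:
  R_copper = (1/3.81 − 1/3.83)/(4πk) = 0.001371/(4π·439) = 2.484×10^-7 K/W
  R_polyurethane foam = (1/3.83 − 1/4.01)/(4πk) = 0.01172/(4π·0.0288) = 0.03238 K/W
  R_conv,out = 1/(4πr²h) = 1/(4π·4.01²·16.5) = 2.999×10^-4 K/W
ΣR = 2.484×10^-7 + 0.03238 + 2.999×10^-4 = 0.03268 K/W
Q = ΔT/ΣR = (42.7 °C − 17.3 °C)/0.03268 = 777 W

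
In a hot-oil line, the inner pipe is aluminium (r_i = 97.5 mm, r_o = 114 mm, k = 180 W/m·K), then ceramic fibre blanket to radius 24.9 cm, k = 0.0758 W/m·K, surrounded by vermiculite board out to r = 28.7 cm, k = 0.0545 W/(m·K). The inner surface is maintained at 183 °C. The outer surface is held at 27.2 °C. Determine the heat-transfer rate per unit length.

Q' = 75.8 W/m

Resistance network (inner→outer):
  R'_aluminium = ln(0.114/0.0975)/(2πk) = 0.1563/(2π·180) = 1.382×10^-4 m·K/W
  R'_ceramic fibre blanket = ln(0.249/0.114)/(2πk) = 0.7813/(2π·0.0758) = 1.640 m·K/W
  R'_vermiculite board = ln(0.287/0.249)/(2πk) = 0.1420/(2π·0.0545) = 0.4148 m·K/W
ΣR = 1.382×10^-4 + 1.640 + 0.4148 = 2.055 m·K/W
Q' = ΔT/ΣR = (183 °C − 27.2 °C)/2.055 = 75.8 W/m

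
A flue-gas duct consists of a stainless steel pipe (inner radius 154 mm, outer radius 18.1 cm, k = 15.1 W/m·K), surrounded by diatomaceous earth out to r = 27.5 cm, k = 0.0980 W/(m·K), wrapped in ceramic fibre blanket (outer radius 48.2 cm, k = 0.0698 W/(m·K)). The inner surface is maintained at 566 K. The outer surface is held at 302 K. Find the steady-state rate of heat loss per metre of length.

Q' = 135 W/m

Treat each layer as a resistance in series:
  R'_stainless steel = ln(0.181/0.154)/(2πk) = 0.1615/(2π·15.1) = 0.001703 m·K/W
  R'_diatomaceous earth = ln(0.275/0.181)/(2πk) = 0.4183/(2π·0.0980) = 0.6793 m·K/W
  R'_ceramic fibre blanket = ln(0.482/0.275)/(2πk) = 0.5612/(2π·0.0698) = 1.280 m·K/W
ΣR = 0.001703 + 0.6793 + 1.280 = 1.961 m·K/W
Q' = ΔT/ΣR = (566 K − 302 K)/1.961 = 135 W/m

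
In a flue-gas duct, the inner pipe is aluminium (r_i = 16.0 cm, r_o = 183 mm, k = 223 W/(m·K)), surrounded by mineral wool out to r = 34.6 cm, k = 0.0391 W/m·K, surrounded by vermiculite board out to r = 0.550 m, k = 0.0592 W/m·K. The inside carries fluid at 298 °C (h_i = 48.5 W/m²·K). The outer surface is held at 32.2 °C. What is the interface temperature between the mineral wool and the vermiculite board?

Resistance network (inner→outer):
  R'_conv,in = 1/(2πr h) = 1/(2π·0.160·48.5) = 0.02051 m·K/W
  R'_aluminium = ln(0.183/0.160)/(2πk) = 0.1343/(2π·223) = 9.586×10^-5 m·K/W
  R'_mineral wool = ln(0.346/0.183)/(2πk) = 0.6370/(2π·0.0391) = 2.593 m·K/W
  R'_vermiculite board = ln(0.550/0.346)/(2πk) = 0.4635/(2π·0.0592) = 1.246 m·K/W
ΣR = 0.02051 + 9.586×10^-5 + 2.593 + 1.246 = 3.860 m·K/W
Q' = ΔT/ΣR = (298 °C − 32.2 °C)/3.860 = 68.86 W/m
From the inner boundary to the mineral wool/vermiculite board interface, ΣR_partial = 2.614 m·K/W.
T_interface = T_in − Q'·ΣR_partial = 298 °C − (68.86)(2.614) = 118 °C

T = 118 °C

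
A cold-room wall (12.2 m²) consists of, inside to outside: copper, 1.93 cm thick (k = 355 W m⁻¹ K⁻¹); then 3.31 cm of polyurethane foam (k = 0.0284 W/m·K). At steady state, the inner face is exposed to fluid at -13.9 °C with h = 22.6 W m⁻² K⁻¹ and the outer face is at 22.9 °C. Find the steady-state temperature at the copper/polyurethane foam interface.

T = -12.6 °C

Treat each layer as a resistance in series:
  R_conv,in = 1/(hA) = 1/(22.6·12.2) = 0.003627 K/W
  R_copper = L/(kA) = 0.0193/(355·12.2) = 4.456×10^-6 K/W
  R_polyurethane foam = L/(kA) = 0.0331/(0.0284·12.2) = 0.09553 K/W
ΣR = 0.003627 + 4.456×10^-6 + 0.09553 = 0.09916 K/W
Q = ΔT/ΣR = (-13.9 °C − 22.9 °C)/0.09916 = -371.1 W
From the inner boundary to the copper/polyurethane foam interface, ΣR_partial = 0.003631 K/W.
T_interface = T_in − Q·ΣR_partial = -13.9 °C − (-371.1)(0.003631) = -12.6 °C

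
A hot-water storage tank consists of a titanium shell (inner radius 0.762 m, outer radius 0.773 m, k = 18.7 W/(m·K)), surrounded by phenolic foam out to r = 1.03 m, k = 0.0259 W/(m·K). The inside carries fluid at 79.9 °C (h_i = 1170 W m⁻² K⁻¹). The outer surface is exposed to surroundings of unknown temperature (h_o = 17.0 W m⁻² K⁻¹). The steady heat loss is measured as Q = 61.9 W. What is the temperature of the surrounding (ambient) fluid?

Series resistances:
  R_conv,in = 1/(4πr²h) = 1/(4π·0.762²·1170) = 1.171×10^-4 K/W
  R_titanium = (1/0.762 − 1/0.773)/(4πk) = 0.01867/(4π·18.7) = 7.947×10^-5 K/W
  R_phenolic foam = (1/0.773 − 1/1.03)/(4πk) = 0.3228/(4π·0.0259) = 0.9918 K/W
  R_conv,out = 1/(4πr²h) = 1/(4π·1.03²·17.0) = 0.004412 K/W
ΣR = 0.9964 K/W
ΔT = Q·ΣR = 61.9 × 0.9964 = 61.68 K
Heat flows outward, so T_out = T_in − ΔT = 79.9 − 61.68 = 18.2 °C

T_out = 18.2 °C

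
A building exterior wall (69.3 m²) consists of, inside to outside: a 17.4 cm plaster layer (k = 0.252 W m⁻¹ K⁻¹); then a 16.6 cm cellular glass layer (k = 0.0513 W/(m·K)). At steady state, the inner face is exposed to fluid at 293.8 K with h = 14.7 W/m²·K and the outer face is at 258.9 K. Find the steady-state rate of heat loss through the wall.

Q = 605 W

Series thermal resistances, inner to outer:
  R_conv,in = 1/(hA) = 1/(14.7·69.3) = 9.816×10^-4 K/W
  R_plaster = L/(kA) = 0.174/(0.252·69.3) = 0.009964 K/W
  R_cellular glass = L/(kA) = 0.166/(0.0513·69.3) = 0.04669 K/W
ΣR = 9.816×10^-4 + 0.009964 + 0.04669 = 0.05764 K/W
Q = ΔT/ΣR = (293.8 K − 258.9 K)/0.05764 = 605 W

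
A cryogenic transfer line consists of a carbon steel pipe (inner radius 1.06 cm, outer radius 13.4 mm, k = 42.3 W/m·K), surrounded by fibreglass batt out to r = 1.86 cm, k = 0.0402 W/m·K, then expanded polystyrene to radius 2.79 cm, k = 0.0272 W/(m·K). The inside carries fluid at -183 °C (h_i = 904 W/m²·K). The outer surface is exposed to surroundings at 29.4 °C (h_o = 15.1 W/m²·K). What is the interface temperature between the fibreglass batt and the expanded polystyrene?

Resistance network (inner→outer):
  R'_conv,in = 1/(2πr h) = 1/(2π·0.0106·904) = 0.01661 m·K/W
  R'_carbon steel = ln(0.0134/0.0106)/(2πk) = 0.2344/(2π·42.3) = 8.819×10^-4 m·K/W
  R'_fibreglass batt = ln(0.0186/0.0134)/(2πk) = 0.3279/(2π·0.0402) = 1.298 m·K/W
  R'_expanded polystyrene = ln(0.0279/0.0186)/(2πk) = 0.4055/(2π·0.0272) = 2.372 m·K/W
  R'_conv,out = 1/(2πr h) = 1/(2π·0.0279·15.1) = 0.3778 m·K/W
ΣR = 0.01661 + 8.819×10^-4 + 1.298 + 2.372 + 0.3778 = 4.065 m·K/W
Q' = ΔT/ΣR = (-183 °C − 29.4 °C)/4.065 = -52.25 W/m
From the inner boundary to the fibreglass batt/expanded polystyrene interface, ΣR_partial = 1.315 m·K/W.
T_interface = T_in − Q'·ΣR_partial = -183 °C − (-52.25)(1.315) = -114 °C

T = -114 °C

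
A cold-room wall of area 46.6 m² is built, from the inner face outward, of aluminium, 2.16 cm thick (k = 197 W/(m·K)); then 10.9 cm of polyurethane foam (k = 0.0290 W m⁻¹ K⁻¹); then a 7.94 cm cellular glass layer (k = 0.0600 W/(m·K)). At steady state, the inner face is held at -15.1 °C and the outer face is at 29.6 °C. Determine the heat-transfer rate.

Treat each layer as a resistance in series:
  R_aluminium = L/(kA) = 0.0216/(197·46.6) = 2.353×10^-6 K/W
  R_polyurethane foam = L/(kA) = 0.109/(0.0290·46.6) = 0.08066 K/W
  R_cellular glass = L/(kA) = 0.0794/(0.0600·46.6) = 0.02840 K/W
ΣR = 2.353×10^-6 + 0.08066 + 0.02840 = 0.1091 K/W
Q = ΔT/ΣR = (-15.1 °C − 29.6 °C)/0.1091 = -410 W
(Negative Q ⇒ heat flows inward; heat gain = 410 W.)

Q = 410 W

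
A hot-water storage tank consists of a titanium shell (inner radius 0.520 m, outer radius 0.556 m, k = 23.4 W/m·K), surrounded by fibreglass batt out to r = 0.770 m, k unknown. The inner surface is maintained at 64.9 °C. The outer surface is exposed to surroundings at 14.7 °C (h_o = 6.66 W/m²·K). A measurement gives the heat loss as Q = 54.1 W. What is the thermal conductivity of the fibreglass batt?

k = 0.0438 W/m·K

ΣR = ΔT/Q = |64.9 − 14.7|/54.1 = 0.9279 K/W
Known resistances:
  R_titanium = (1/0.520 − 1/0.556)/(4πk) = 0.1245/(4π·23.4) = 4.234×10^-4 K/W
  R_conv,out = 1/(4πr²h) = 1/(4π·0.770²·6.66) = 0.02015 K/W
R_fibreglass batt = ΣR − ΣR_known = 0.9279 − 0.02057 = 0.9073 K/W
(1/r₁−1/r₂)/(4πk) = 0.9073 ⇒ k = 0.4999/(4π·0.9073) = 0.0438 W/m·K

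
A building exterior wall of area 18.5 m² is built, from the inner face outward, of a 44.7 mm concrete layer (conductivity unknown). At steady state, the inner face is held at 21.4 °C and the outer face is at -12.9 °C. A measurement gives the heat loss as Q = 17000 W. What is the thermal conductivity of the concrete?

ΣR = ΔT/Q = |21.4 − -12.9|/17000 = 0.002018 K/W
L/(kA) = 0.002018 ⇒ k = 0.0447/(0.002018·18.5) = 1.20 W/m·K

k = 1.20 W/m·K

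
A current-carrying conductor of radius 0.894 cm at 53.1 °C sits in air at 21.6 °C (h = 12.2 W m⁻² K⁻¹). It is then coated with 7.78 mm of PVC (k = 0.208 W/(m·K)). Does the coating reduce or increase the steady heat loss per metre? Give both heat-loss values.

Critical radius for a cylinder: r_cr = k/h = 0.0170 m = 1.70 cm.
Outer radius after coating: r₂ = 0.00894 + 0.00778 = 0.01672 m.
Since r₁ < r_cr and r₂ ≤ r_cr, the coating moves toward the maximum at r_cr — heat loss rises.
Bare: R = 1/(2πr₁h) = 1.459 m·K/W; Q = 31.5/1.459 = 21.6 W/m.
Coated: R = R_cond + R_conv = 1.259 m·K/W; Q = 31.5/1.259 = 25.0 W/m.

increases: 21.6 → 25.0 W/m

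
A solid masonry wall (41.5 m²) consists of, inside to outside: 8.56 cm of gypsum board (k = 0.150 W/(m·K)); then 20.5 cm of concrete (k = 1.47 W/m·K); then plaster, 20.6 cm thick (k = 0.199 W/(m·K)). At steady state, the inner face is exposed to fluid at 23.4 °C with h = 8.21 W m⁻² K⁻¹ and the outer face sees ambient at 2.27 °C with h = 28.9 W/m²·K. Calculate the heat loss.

Resistance network (inner→outer):
  R_conv,in = 1/(hA) = 1/(8.21·41.5) = 0.002935 K/W
  R_gypsum board = L/(kA) = 0.0856/(0.150·41.5) = 0.01375 K/W
  R_concrete = L/(kA) = 0.205/(1.47·41.5) = 0.003360 K/W
  R_plaster = L/(kA) = 0.206/(0.199·41.5) = 0.02494 K/W
  R_conv,out = 1/(hA) = 1/(28.9·41.5) = 8.338×10^-4 K/W
ΣR = 0.002935 + 0.01375 + 0.003360 + 0.02494 + 8.338×10^-4 = 0.04582 K/W
Q = ΔT/ΣR = (23.4 °C − 2.27 °C)/0.04582 = 461 W

Q = 461 W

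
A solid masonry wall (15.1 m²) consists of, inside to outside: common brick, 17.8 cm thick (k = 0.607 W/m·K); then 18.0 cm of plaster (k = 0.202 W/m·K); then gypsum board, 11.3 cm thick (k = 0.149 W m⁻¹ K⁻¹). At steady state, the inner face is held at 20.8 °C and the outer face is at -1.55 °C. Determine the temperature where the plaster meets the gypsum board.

T = 7.17 °C

Resistance network (inner→outer):
  R_common brick = L/(kA) = 0.178/(0.607·15.1) = 0.01942 K/W
  R_plaster = L/(kA) = 0.180/(0.202·15.1) = 0.05901 K/W
  R_gypsum board = L/(kA) = 0.113/(0.149·15.1) = 0.05022 K/W
ΣR = 0.01942 + 0.05901 + 0.05022 = 0.1286 K/W
Q = ΔT/ΣR = (20.8 °C − -1.55 °C)/0.1286 = 173.8 W
From the inner boundary to the plaster/gypsum board interface, ΣR_partial = 0.07843 K/W.
T_interface = T_in − Q·ΣR_partial = 20.8 °C − (173.8)(0.07843) = 7.17 °C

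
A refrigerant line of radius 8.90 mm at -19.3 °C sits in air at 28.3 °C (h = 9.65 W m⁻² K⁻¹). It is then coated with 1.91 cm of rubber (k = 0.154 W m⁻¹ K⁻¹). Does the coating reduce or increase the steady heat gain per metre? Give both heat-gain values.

increases: 25.7 → 26.8 W/m

Critical radius for a cylinder: r_cr = k/h = 0.0160 m = 1.60 cm.
Outer radius after coating: r₂ = 0.00890 + 0.0191 = 0.02800 m.
r₁ < r_cr < r₂: heat gain rises to a maximum at r_cr then falls. Whether the coating helps depends on whether Q(r₂) has dropped back below Q(r₁).
Bare: R = 1/(2πr₁h) = 1.853 m·K/W; Q = 47.6/1.853 = 25.7 W/m.
Coated: R = R_cond + R_conv = 1.774 m·K/W; Q = 47.6/1.774 = 26.8 W/m.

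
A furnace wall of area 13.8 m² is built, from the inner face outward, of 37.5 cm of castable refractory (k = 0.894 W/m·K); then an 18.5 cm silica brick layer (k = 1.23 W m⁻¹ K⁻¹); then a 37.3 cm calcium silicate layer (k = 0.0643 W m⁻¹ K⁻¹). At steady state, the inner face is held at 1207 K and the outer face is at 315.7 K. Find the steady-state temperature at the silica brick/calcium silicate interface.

T = 1127 K

Treat each layer as a resistance in series:
  R_castable refractory = L/(kA) = 0.375/(0.894·13.8) = 0.03040 K/W
  R_silica brick = L/(kA) = 0.185/(1.23·13.8) = 0.01090 K/W
  R_calcium silicate = L/(kA) = 0.373/(0.0643·13.8) = 0.4204 K/W
ΣR = 0.03040 + 0.01090 + 0.4204 = 0.4617 K/W
Q = ΔT/ΣR = (1207 K − 315.7 K)/0.4617 = 1930 W
From the inner boundary to the silica brick/calcium silicate interface, ΣR_partial = 0.04130 K/W.
T_interface = T_in − Q·ΣR_partial = 1207 K − (1930)(0.04130) = 1127 K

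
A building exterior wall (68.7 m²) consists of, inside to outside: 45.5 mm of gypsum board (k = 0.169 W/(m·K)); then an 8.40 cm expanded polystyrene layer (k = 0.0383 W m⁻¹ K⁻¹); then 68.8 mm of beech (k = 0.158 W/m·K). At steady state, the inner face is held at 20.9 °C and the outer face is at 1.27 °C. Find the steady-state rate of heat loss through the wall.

Resistance network (inner→outer):
  R_gypsum board = L/(kA) = 0.0455/(0.169·68.7) = 0.003919 K/W
  R_expanded polystyrene = L/(kA) = 0.0840/(0.0383·68.7) = 0.03192 K/W
  R_beech = L/(kA) = 0.0688/(0.158·68.7) = 0.006338 K/W
ΣR = 0.003919 + 0.03192 + 0.006338 = 0.04218 K/W
Q = ΔT/ΣR = (20.9 °C − 1.27 °C)/0.04218 = 465 W

Q = 465 W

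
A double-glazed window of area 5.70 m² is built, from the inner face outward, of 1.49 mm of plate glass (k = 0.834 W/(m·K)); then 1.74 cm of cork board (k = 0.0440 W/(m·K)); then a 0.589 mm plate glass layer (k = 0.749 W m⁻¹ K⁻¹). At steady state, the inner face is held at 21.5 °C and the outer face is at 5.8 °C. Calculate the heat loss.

Resistance network (inner→outer):
  R_plate glass = L/(kA) = 0.00149/(0.834·5.70) = 3.134×10^-4 K/W
  R_cork board = L/(kA) = 0.0174/(0.0440·5.70) = 0.06938 K/W
  R_plate glass = L/(kA) = 5.89×10^-4/(0.749·5.70) = 1.380×10^-4 K/W
ΣR = 3.134×10^-4 + 0.06938 + 1.380×10^-4 = 0.06983 K/W
Q = ΔT/ΣR = (21.5 °C − 5.8 °C)/0.06983 = 225 W

Q = 225 W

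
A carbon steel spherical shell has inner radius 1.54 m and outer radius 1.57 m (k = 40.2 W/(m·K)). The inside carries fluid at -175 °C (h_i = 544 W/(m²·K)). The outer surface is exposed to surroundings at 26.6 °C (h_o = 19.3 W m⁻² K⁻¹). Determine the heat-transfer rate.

Q = 1.15×10^5 W

Resistance network (inner→outer):
  R_conv,in = 1/(4πr²h) = 1/(4π·1.54²·544) = 6.168×10^-5 K/W
  R_carbon steel = (1/1.54 − 1/1.57)/(4πk) = 0.01241/(4π·40.2) = 2.456×10^-5 K/W
  R_conv,out = 1/(4πr²h) = 1/(4π·1.57²·19.3) = 0.001673 K/W
ΣR = 6.168×10^-5 + 2.456×10^-5 + 0.001673 = 0.001759 K/W
Q = ΔT/ΣR = (-175 °C − 26.6 °C)/0.001759 = -1.15×10^5 W
(Negative Q ⇒ heat flows inward; heat gain = 1.15×10^5 W.)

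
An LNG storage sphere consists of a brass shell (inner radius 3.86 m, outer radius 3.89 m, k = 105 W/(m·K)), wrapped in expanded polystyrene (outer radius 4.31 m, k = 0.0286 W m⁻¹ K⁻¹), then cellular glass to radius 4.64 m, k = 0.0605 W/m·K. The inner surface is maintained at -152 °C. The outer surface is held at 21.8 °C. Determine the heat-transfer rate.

Q = 1900 W

Series thermal resistances, inner to outer:
  R_brass = (1/3.86 − 1/3.89)/(4πk) = 0.001998/(4π·105) = 1.514×10^-6 K/W
  R_expanded polystyrene = (1/3.89 − 1/4.31)/(4πk) = 0.02505/(4π·0.0286) = 0.06970 K/W
  R_cellular glass = (1/4.31 − 1/4.64)/(4πk) = 0.01650/(4π·0.0605) = 0.02170 K/W
ΣR = 1.514×10^-6 + 0.06970 + 0.02170 = 0.09140 K/W
Q = ΔT/ΣR = (-152 °C − 21.8 °C)/0.09140 = -1900 W
(Negative Q ⇒ heat flows inward; heat gain = 1900 W.)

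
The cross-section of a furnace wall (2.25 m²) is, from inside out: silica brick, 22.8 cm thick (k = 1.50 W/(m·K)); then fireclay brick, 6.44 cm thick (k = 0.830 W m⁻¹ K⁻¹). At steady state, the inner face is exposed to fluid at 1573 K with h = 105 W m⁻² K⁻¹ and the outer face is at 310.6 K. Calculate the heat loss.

Q = 11.9 kW

Resistance network (inner→outer):
  R_conv,in = 1/(hA) = 1/(105·2.25) = 0.004233 K/W
  R_silica brick = L/(kA) = 0.228/(1.50·2.25) = 0.06756 K/W
  R_fireclay brick = L/(kA) = 0.0644/(0.830·2.25) = 0.03448 K/W
ΣR = 0.004233 + 0.06756 + 0.03448 = 0.1063 K/W
Q = ΔT/ΣR = (1573 K − 310.6 K)/0.1063 = 11900 W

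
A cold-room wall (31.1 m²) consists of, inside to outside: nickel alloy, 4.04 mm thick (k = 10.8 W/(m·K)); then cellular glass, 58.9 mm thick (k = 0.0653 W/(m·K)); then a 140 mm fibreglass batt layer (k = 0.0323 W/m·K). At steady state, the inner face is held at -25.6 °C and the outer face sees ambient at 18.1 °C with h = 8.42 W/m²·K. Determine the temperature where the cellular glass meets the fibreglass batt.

T = -18.2 °C

Resistance network (inner→outer):
  R_nickel alloy = L/(kA) = 0.00404/(10.8·31.1) = 1.203×10^-5 K/W
  R_cellular glass = L/(kA) = 0.0589/(0.0653·31.1) = 0.02900 K/W
  R_fibreglass batt = L/(kA) = 0.140/(0.0323·31.1) = 0.1394 K/W
  R_conv,out = 1/(hA) = 1/(8.42·31.1) = 0.003819 K/W
ΣR = 1.203×10^-5 + 0.02900 + 0.1394 + 0.003819 = 0.1722 K/W
Q = ΔT/ΣR = (-25.6 °C − 18.1 °C)/0.1722 = -253.8 W
From the inner boundary to the cellular glass/fibreglass batt interface, ΣR_partial = 0.02901 K/W.
T_interface = T_in − Q·ΣR_partial = -25.6 °C − (-253.8)(0.02901) = -18.2 °C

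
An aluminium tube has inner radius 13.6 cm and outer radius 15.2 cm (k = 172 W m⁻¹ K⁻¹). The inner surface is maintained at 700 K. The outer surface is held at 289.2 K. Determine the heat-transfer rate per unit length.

Q' = 3990 kW/m

Q' = 2πk·ΔT/ln(r₂/r₁) = 2π × 172 × 410.8 / ln(0.152/0.136) = 3.99×10^6 W/m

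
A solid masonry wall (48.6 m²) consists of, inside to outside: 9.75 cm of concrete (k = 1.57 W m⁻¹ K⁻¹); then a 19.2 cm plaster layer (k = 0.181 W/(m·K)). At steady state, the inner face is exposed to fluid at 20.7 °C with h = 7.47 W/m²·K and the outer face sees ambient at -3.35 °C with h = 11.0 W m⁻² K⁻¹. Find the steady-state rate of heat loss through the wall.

Series thermal resistances, inner to outer:
  R_conv,in = 1/(hA) = 1/(7.47·48.6) = 0.002755 K/W
  R_concrete = L/(kA) = 0.0975/(1.57·48.6) = 0.001278 K/W
  R_plaster = L/(kA) = 0.192/(0.181·48.6) = 0.02183 K/W
  R_conv,out = 1/(hA) = 1/(11.0·48.6) = 0.001871 K/W
ΣR = 0.002755 + 0.001278 + 0.02183 + 0.001871 = 0.02773 K/W
Q = ΔT/ΣR = (20.7 °C − -3.35 °C)/0.02773 = 867 W

Q = 867 W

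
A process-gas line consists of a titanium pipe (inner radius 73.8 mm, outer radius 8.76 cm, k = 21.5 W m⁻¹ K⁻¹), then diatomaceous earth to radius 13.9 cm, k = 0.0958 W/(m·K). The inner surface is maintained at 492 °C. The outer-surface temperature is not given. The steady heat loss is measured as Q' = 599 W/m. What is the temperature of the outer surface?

Series resistances:
  R'_titanium = ln(0.0876/0.0738)/(2πk) = 0.1714/(2π·21.5) = 0.001269 m·K/W
  R'_diatomaceous earth = ln(0.139/0.0876)/(2πk) = 0.4617/(2π·0.0958) = 0.7670 m·K/W
ΣR = 0.7683 m·K/W
ΔT = Q'·ΣR = 599 × 0.7683 = 460.2 K
Heat flows outward, so T_out = T_in − ΔT = 492 − 460.2 = 31.8 °C

T_out = 31.8 °C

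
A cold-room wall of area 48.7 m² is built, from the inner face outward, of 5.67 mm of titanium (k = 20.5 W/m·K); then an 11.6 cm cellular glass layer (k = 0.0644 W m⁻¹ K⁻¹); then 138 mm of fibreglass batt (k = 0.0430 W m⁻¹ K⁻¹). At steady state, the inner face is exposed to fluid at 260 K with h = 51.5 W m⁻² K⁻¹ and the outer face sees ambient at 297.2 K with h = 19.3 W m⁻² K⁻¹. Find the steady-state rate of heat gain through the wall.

Q = 356 W

Treat each layer as a resistance in series:
  R_conv,in = 1/(hA) = 1/(51.5·48.7) = 3.987×10^-4 K/W
  R_titanium = L/(kA) = 0.00567/(20.5·48.7) = 5.679×10^-6 K/W
  R_cellular glass = L/(kA) = 0.116/(0.0644·48.7) = 0.03699 K/W
  R_fibreglass batt = L/(kA) = 0.138/(0.0430·48.7) = 0.06590 K/W
  R_conv,out = 1/(hA) = 1/(19.3·48.7) = 0.001064 K/W
ΣR = 3.987×10^-4 + 5.679×10^-6 + 0.03699 + 0.06590 + 0.001064 = 0.1044 K/W
Q = ΔT/ΣR = (260 K − 297.2 K)/0.1044 = -356 W
(Negative Q ⇒ heat flows inward; heat gain = 356 W.)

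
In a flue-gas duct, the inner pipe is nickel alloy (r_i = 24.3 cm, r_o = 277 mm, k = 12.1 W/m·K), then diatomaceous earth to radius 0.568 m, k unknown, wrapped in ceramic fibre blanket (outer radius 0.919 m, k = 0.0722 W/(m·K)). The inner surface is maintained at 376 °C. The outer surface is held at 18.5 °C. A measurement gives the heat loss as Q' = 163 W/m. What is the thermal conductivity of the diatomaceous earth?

ΣR = ΔT/Q' = |376 − 18.5|/163 = 2.193 m·K/W
Known resistances:
  R'_nickel alloy = ln(0.277/0.243)/(2πk) = 0.1310/(2π·12.1) = 0.001723 m·K/W
  R'_ceramic fibre blanket = ln(0.919/0.568)/(2πk) = 0.4812/(2π·0.0722) = 1.061 m·K/W
R_diatomaceous earth = ΣR − ΣR_known = 2.193 − 1.063 = 1.130 m·K/W
ln(r₂/r₁)/(2πk) = 1.130 ⇒ k = 0.7181/(2π·1.130) = 0.101 W/m·K

k = 0.101 W/m·K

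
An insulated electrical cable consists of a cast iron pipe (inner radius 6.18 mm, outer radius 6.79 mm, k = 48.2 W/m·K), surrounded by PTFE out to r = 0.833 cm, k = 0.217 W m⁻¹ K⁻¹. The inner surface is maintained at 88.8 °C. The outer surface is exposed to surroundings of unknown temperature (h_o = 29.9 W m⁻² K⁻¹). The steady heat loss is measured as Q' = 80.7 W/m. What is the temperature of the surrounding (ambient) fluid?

Sum the resistances:
  R'_cast iron = ln(0.00679/0.00618)/(2πk) = 0.09413/(2π·48.2) = 3.108×10^-4 m·K/W
  R'_PTFE = ln(0.00833/0.00679)/(2πk) = 0.2044/(2π·0.217) = 0.1499 m·K/W
  R'_conv,out = 1/(2πr h) = 1/(2π·0.00833·29.9) = 0.6390 m·K/W
ΣR = 0.7892 m·K/W
ΔT = Q'·ΣR = 80.7 × 0.7892 = 63.69 K
Heat flows outward, so T_out = T_in − ΔT = 88.8 − 63.69 = 25.1 °C

T_out = 25.1 °C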